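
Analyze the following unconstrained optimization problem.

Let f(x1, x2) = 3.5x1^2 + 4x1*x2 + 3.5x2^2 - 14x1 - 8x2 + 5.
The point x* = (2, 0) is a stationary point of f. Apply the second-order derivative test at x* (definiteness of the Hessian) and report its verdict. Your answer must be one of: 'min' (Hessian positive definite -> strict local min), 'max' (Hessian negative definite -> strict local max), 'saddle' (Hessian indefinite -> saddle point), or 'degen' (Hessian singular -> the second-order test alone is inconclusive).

Compute the Hessian H = grad^2 f:
  H = [[7, 4], [4, 7]]
Verify stationarity: grad f(x*) = H x* + g = (0, 0).
Eigenvalues of H: 3, 11.
Both eigenvalues > 0, so H is positive definite -> x* is a strict local min.

min


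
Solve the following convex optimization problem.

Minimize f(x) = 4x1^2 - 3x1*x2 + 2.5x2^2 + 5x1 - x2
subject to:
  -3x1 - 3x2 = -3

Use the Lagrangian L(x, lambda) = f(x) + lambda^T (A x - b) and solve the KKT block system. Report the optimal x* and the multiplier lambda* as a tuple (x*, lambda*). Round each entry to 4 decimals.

Form the Lagrangian:
  L(x, lambda) = (1/2) x^T Q x + c^T x + lambda^T (A x - b)
Stationarity (grad_x L = 0): Q x + c + A^T lambda = 0.
Primal feasibility: A x = b.

This gives the KKT block system:
  [ Q   A^T ] [ x     ]   [-c ]
  [ A    0  ] [ lambda ] = [ b ]

Solving the linear system:
  x*      = (0.1053, 0.8947)
  lambda* = (1.0526)
  f(x*)   = 1.3947

x* = (0.1053, 0.8947), lambda* = (1.0526)


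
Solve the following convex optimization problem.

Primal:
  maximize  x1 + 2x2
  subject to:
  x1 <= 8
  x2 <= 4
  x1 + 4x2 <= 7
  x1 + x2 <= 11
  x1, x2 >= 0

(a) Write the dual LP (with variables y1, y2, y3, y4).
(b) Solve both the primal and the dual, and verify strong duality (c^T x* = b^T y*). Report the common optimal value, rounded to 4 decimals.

The standard primal-dual pair for 'max c^T x s.t. A x <= b, x >= 0' is:
  Dual:  min b^T y  s.t.  A^T y >= c,  y >= 0.

So the dual LP is:
  minimize  8y1 + 4y2 + 7y3 + 11y4
  subject to:
    y1 + y3 + y4 >= 1
    y2 + 4y3 + y4 >= 2
    y1, y2, y3, y4 >= 0

Solving the primal: x* = (7, 0).
  primal value c^T x* = 7.
Solving the dual: y* = (0, 0, 1, 0).
  dual value b^T y* = 7.
Strong duality: c^T x* = b^T y*. Confirmed.

7


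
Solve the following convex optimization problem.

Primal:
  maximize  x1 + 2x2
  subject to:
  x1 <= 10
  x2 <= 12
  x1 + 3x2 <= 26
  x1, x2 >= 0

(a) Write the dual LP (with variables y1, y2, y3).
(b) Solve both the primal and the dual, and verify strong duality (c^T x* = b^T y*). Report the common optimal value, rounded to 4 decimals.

The standard primal-dual pair for 'max c^T x s.t. A x <= b, x >= 0' is:
  Dual:  min b^T y  s.t.  A^T y >= c,  y >= 0.

So the dual LP is:
  minimize  10y1 + 12y2 + 26y3
  subject to:
    y1 + y3 >= 1
    y2 + 3y3 >= 2
    y1, y2, y3 >= 0

Solving the primal: x* = (10, 5.3333).
  primal value c^T x* = 20.6667.
Solving the dual: y* = (0.3333, 0, 0.6667).
  dual value b^T y* = 20.6667.
Strong duality: c^T x* = b^T y*. Confirmed.

20.6667


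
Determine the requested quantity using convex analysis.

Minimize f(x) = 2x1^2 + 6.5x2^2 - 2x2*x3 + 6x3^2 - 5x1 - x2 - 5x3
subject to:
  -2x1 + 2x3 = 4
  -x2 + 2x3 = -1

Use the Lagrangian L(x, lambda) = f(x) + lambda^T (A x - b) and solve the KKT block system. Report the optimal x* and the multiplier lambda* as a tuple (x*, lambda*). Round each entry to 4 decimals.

Form the Lagrangian:
  L(x, lambda) = (1/2) x^T Q x + c^T x + lambda^T (A x - b)
Stationarity (grad_x L = 0): Q x + c + A^T lambda = 0.
Primal feasibility: A x = b.

This gives the KKT block system:
  [ Q   A^T ] [ x     ]   [-c ]
  [ A    0  ] [ lambda ] = [ b ]

Solving the linear system:
  x*      = (-2.0667, 0.8667, -0.0667)
  lambda* = (-6.6333, 10.4)
  f(x*)   = 23.3667

x* = (-2.0667, 0.8667, -0.0667), lambda* = (-6.6333, 10.4)


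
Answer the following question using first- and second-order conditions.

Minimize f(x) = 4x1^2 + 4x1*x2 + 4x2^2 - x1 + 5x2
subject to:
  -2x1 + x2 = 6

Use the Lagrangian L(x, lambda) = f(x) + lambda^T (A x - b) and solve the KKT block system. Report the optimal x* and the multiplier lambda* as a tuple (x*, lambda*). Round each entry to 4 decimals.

Form the Lagrangian:
  L(x, lambda) = (1/2) x^T Q x + c^T x + lambda^T (A x - b)
Stationarity (grad_x L = 0): Q x + c + A^T lambda = 0.
Primal feasibility: A x = b.

This gives the KKT block system:
  [ Q   A^T ] [ x     ]   [-c ]
  [ A    0  ] [ lambda ] = [ b ]

Solving the linear system:
  x*      = (-2.3036, 1.3929)
  lambda* = (-6.9286)
  f(x*)   = 25.4196

x* = (-2.3036, 1.3929), lambda* = (-6.9286)


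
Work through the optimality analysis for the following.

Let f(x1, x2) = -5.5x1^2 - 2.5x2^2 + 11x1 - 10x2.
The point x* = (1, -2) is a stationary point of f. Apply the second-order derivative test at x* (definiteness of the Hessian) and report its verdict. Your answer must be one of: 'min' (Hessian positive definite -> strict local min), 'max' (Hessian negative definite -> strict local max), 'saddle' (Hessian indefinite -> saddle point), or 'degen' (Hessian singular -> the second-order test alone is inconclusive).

Compute the Hessian H = grad^2 f:
  H = [[-11, 0], [0, -5]]
Verify stationarity: grad f(x*) = H x* + g = (0, 0).
Eigenvalues of H: -11, -5.
Both eigenvalues < 0, so H is negative definite -> x* is a strict local max.

max


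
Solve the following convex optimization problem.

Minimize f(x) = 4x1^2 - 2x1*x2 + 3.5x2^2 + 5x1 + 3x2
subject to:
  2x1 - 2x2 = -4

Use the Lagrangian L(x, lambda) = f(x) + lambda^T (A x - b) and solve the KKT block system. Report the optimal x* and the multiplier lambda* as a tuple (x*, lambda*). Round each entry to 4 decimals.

Form the Lagrangian:
  L(x, lambda) = (1/2) x^T Q x + c^T x + lambda^T (A x - b)
Stationarity (grad_x L = 0): Q x + c + A^T lambda = 0.
Primal feasibility: A x = b.

This gives the KKT block system:
  [ Q   A^T ] [ x     ]   [-c ]
  [ A    0  ] [ lambda ] = [ b ]

Solving the linear system:
  x*      = (-1.6364, 0.3636)
  lambda* = (4.4091)
  f(x*)   = 5.2727

x* = (-1.6364, 0.3636), lambda* = (4.4091)


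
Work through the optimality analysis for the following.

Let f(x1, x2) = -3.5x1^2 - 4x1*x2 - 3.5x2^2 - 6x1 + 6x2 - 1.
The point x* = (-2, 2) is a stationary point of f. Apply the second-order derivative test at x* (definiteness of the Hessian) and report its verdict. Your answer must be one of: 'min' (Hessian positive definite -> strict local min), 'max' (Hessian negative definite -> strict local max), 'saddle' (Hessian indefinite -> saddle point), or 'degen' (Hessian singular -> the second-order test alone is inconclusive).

Compute the Hessian H = grad^2 f:
  H = [[-7, -4], [-4, -7]]
Verify stationarity: grad f(x*) = H x* + g = (0, 0).
Eigenvalues of H: -11, -3.
Both eigenvalues < 0, so H is negative definite -> x* is a strict local max.

max


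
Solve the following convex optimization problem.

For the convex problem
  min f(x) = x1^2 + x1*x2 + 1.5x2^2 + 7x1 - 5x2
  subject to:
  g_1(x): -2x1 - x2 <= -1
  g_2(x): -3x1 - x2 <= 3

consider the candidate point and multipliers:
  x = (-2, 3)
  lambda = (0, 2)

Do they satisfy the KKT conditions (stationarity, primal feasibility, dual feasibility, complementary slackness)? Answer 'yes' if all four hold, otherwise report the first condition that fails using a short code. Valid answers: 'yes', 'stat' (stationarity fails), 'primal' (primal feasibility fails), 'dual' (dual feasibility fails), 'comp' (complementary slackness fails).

Gradient of f: grad f(x) = Q x + c = (6, 2)
Constraint values g_i(x) = a_i^T x - b_i:
  g_1((-2, 3)) = 2
  g_2((-2, 3)) = 0
Stationarity residual: grad f(x) + sum_i lambda_i a_i = (0, 0)
  -> stationarity OK
Primal feasibility (all g_i <= 0): FAILS
Dual feasibility (all lambda_i >= 0): OK
Complementary slackness (lambda_i * g_i(x) = 0 for all i): OK

Verdict: the first failing condition is primal_feasibility -> primal.

primal


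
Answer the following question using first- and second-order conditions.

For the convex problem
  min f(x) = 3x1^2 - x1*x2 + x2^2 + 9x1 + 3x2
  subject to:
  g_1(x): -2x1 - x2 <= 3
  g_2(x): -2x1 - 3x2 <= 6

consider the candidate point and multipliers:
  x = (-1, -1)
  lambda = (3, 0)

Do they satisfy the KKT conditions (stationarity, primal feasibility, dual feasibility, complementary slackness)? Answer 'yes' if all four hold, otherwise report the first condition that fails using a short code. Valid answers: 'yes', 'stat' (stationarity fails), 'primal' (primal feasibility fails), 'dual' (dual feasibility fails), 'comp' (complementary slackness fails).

Gradient of f: grad f(x) = Q x + c = (4, 2)
Constraint values g_i(x) = a_i^T x - b_i:
  g_1((-1, -1)) = 0
  g_2((-1, -1)) = -1
Stationarity residual: grad f(x) + sum_i lambda_i a_i = (-2, -1)
  -> stationarity FAILS
Primal feasibility (all g_i <= 0): OK
Dual feasibility (all lambda_i >= 0): OK
Complementary slackness (lambda_i * g_i(x) = 0 for all i): OK

Verdict: the first failing condition is stationarity -> stat.

stat


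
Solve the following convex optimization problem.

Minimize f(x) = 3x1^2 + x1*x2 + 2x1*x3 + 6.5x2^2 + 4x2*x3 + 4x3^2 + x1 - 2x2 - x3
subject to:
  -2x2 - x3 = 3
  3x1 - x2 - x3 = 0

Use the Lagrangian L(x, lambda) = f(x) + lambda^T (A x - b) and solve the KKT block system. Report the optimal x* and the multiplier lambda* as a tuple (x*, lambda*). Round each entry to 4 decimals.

Form the Lagrangian:
  L(x, lambda) = (1/2) x^T Q x + c^T x + lambda^T (A x - b)
Stationarity (grad_x L = 0): Q x + c + A^T lambda = 0.
Primal feasibility: A x = b.

This gives the KKT block system:
  [ Q   A^T ] [ x     ]   [-c ]
  [ A    0  ] [ lambda ] = [ b ]

Solving the linear system:
  x*      = (-0.5509, -1.3474, -0.3053)
  lambda* = (-11.3544, 1.4211)
  f(x*)   = 18.2561

x* = (-0.5509, -1.3474, -0.3053), lambda* = (-11.3544, 1.4211)


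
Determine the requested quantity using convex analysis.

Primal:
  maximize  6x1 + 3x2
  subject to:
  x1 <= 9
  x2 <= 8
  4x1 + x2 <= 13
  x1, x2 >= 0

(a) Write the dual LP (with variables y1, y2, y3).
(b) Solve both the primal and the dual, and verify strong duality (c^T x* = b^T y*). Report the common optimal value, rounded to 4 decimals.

The standard primal-dual pair for 'max c^T x s.t. A x <= b, x >= 0' is:
  Dual:  min b^T y  s.t.  A^T y >= c,  y >= 0.

So the dual LP is:
  minimize  9y1 + 8y2 + 13y3
  subject to:
    y1 + 4y3 >= 6
    y2 + y3 >= 3
    y1, y2, y3 >= 0

Solving the primal: x* = (1.25, 8).
  primal value c^T x* = 31.5.
Solving the dual: y* = (0, 1.5, 1.5).
  dual value b^T y* = 31.5.
Strong duality: c^T x* = b^T y*. Confirmed.

31.5


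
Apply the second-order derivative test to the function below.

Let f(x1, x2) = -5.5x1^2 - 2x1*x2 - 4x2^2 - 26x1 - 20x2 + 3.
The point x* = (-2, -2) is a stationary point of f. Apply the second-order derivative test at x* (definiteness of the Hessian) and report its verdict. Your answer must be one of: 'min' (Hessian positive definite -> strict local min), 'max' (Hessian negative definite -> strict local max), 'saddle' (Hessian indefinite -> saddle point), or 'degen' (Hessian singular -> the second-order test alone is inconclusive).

Compute the Hessian H = grad^2 f:
  H = [[-11, -2], [-2, -8]]
Verify stationarity: grad f(x*) = H x* + g = (0, 0).
Eigenvalues of H: -12, -7.
Both eigenvalues < 0, so H is negative definite -> x* is a strict local max.

max


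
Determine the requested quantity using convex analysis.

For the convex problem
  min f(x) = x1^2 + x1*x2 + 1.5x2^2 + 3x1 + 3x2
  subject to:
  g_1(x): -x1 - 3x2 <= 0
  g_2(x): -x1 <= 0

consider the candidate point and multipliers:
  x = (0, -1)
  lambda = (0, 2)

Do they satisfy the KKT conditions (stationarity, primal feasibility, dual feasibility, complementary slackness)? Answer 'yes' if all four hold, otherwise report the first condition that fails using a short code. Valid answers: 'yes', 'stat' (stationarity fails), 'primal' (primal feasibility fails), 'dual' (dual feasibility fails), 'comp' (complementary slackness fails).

Gradient of f: grad f(x) = Q x + c = (2, 0)
Constraint values g_i(x) = a_i^T x - b_i:
  g_1((0, -1)) = 3
  g_2((0, -1)) = 0
Stationarity residual: grad f(x) + sum_i lambda_i a_i = (0, 0)
  -> stationarity OK
Primal feasibility (all g_i <= 0): FAILS
Dual feasibility (all lambda_i >= 0): OK
Complementary slackness (lambda_i * g_i(x) = 0 for all i): OK

Verdict: the first failing condition is primal_feasibility -> primal.

primal


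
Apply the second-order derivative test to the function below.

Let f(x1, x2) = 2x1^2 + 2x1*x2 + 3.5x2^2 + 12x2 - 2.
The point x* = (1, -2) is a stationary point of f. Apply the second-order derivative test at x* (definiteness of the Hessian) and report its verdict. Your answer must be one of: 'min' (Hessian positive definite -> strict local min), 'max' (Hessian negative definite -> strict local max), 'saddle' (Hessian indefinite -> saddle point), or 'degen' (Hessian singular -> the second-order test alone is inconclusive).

Compute the Hessian H = grad^2 f:
  H = [[4, 2], [2, 7]]
Verify stationarity: grad f(x*) = H x* + g = (0, 0).
Eigenvalues of H: 3, 8.
Both eigenvalues > 0, so H is positive definite -> x* is a strict local min.

min


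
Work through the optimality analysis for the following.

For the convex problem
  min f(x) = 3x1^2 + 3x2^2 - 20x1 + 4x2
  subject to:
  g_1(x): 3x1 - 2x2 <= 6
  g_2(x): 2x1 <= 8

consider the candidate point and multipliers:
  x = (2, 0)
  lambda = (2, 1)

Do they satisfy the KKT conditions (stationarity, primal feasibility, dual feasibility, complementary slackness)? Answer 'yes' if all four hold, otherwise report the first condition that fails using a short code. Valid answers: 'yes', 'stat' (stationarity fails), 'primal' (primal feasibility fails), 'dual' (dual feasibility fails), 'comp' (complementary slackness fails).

Gradient of f: grad f(x) = Q x + c = (-8, 4)
Constraint values g_i(x) = a_i^T x - b_i:
  g_1((2, 0)) = 0
  g_2((2, 0)) = -4
Stationarity residual: grad f(x) + sum_i lambda_i a_i = (0, 0)
  -> stationarity OK
Primal feasibility (all g_i <= 0): OK
Dual feasibility (all lambda_i >= 0): OK
Complementary slackness (lambda_i * g_i(x) = 0 for all i): FAILS

Verdict: the first failing condition is complementary_slackness -> comp.

comp


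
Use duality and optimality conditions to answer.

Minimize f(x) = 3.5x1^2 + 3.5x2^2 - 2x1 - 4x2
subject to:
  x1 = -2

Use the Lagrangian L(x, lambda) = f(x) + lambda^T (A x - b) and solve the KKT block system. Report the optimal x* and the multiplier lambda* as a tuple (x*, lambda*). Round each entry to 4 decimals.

Form the Lagrangian:
  L(x, lambda) = (1/2) x^T Q x + c^T x + lambda^T (A x - b)
Stationarity (grad_x L = 0): Q x + c + A^T lambda = 0.
Primal feasibility: A x = b.

This gives the KKT block system:
  [ Q   A^T ] [ x     ]   [-c ]
  [ A    0  ] [ lambda ] = [ b ]

Solving the linear system:
  x*      = (-2, 0.5714)
  lambda* = (16)
  f(x*)   = 16.8571

x* = (-2, 0.5714), lambda* = (16)


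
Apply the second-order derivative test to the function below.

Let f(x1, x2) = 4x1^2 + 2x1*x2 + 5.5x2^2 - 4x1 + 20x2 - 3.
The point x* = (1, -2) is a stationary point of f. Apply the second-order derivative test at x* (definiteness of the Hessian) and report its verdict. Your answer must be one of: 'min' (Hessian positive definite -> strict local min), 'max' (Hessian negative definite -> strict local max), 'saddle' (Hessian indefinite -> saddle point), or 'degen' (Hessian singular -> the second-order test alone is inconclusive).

Compute the Hessian H = grad^2 f:
  H = [[8, 2], [2, 11]]
Verify stationarity: grad f(x*) = H x* + g = (0, 0).
Eigenvalues of H: 7, 12.
Both eigenvalues > 0, so H is positive definite -> x* is a strict local min.

min


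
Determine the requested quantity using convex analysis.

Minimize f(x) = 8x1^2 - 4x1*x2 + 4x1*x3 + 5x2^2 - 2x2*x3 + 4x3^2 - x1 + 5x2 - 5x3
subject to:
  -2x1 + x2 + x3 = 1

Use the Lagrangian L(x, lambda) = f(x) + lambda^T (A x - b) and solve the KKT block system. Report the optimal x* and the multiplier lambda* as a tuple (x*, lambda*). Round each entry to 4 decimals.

Form the Lagrangian:
  L(x, lambda) = (1/2) x^T Q x + c^T x + lambda^T (A x - b)
Stationarity (grad_x L = 0): Q x + c + A^T lambda = 0.
Primal feasibility: A x = b.

This gives the KKT block system:
  [ Q   A^T ] [ x     ]   [-c ]
  [ A    0  ] [ lambda ] = [ b ]

Solving the linear system:
  x*      = (-0.3173, -0.4038, 0.7692)
  lambda* = (-0.6923)
  f(x*)   = -2.4279

x* = (-0.3173, -0.4038, 0.7692), lambda* = (-0.6923)


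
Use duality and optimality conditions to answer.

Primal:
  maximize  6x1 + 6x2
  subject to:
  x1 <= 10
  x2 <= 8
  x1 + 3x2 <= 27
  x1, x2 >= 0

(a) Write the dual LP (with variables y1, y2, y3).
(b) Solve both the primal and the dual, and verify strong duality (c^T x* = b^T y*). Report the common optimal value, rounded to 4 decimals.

The standard primal-dual pair for 'max c^T x s.t. A x <= b, x >= 0' is:
  Dual:  min b^T y  s.t.  A^T y >= c,  y >= 0.

So the dual LP is:
  minimize  10y1 + 8y2 + 27y3
  subject to:
    y1 + y3 >= 6
    y2 + 3y3 >= 6
    y1, y2, y3 >= 0

Solving the primal: x* = (10, 5.6667).
  primal value c^T x* = 94.
Solving the dual: y* = (4, 0, 2).
  dual value b^T y* = 94.
Strong duality: c^T x* = b^T y*. Confirmed.

94


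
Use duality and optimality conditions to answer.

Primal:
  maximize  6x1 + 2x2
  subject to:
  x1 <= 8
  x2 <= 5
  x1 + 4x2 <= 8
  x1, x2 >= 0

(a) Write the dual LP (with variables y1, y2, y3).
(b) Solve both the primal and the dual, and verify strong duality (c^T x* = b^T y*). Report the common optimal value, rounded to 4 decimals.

The standard primal-dual pair for 'max c^T x s.t. A x <= b, x >= 0' is:
  Dual:  min b^T y  s.t.  A^T y >= c,  y >= 0.

So the dual LP is:
  minimize  8y1 + 5y2 + 8y3
  subject to:
    y1 + y3 >= 6
    y2 + 4y3 >= 2
    y1, y2, y3 >= 0

Solving the primal: x* = (8, 0).
  primal value c^T x* = 48.
Solving the dual: y* = (5.5, 0, 0.5).
  dual value b^T y* = 48.
Strong duality: c^T x* = b^T y*. Confirmed.

48


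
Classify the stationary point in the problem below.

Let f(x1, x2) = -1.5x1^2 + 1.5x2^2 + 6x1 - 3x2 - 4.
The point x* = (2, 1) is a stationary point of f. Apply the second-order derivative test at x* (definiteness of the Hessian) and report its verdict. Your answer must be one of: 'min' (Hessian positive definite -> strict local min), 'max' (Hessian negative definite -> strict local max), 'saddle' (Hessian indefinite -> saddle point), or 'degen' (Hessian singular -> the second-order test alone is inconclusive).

Compute the Hessian H = grad^2 f:
  H = [[-3, 0], [0, 3]]
Verify stationarity: grad f(x*) = H x* + g = (0, 0).
Eigenvalues of H: -3, 3.
Eigenvalues have mixed signs, so H is indefinite -> x* is a saddle point.

saddle


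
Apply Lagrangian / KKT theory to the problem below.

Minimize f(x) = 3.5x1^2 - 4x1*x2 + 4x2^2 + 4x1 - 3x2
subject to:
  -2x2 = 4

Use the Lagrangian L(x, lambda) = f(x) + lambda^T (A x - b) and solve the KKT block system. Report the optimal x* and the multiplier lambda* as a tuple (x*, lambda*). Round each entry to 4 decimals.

Form the Lagrangian:
  L(x, lambda) = (1/2) x^T Q x + c^T x + lambda^T (A x - b)
Stationarity (grad_x L = 0): Q x + c + A^T lambda = 0.
Primal feasibility: A x = b.

This gives the KKT block system:
  [ Q   A^T ] [ x     ]   [-c ]
  [ A    0  ] [ lambda ] = [ b ]

Solving the linear system:
  x*      = (-1.7143, -2)
  lambda* = (-6.0714)
  f(x*)   = 11.7143

x* = (-1.7143, -2), lambda* = (-6.0714)


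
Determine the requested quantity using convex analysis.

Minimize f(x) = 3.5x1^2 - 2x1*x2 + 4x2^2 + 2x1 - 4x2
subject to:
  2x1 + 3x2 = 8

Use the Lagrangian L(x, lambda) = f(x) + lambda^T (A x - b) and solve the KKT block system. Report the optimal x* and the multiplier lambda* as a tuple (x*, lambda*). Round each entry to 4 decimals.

Form the Lagrangian:
  L(x, lambda) = (1/2) x^T Q x + c^T x + lambda^T (A x - b)
Stationarity (grad_x L = 0): Q x + c + A^T lambda = 0.
Primal feasibility: A x = b.

This gives the KKT block system:
  [ Q   A^T ] [ x     ]   [-c ]
  [ A    0  ] [ lambda ] = [ b ]

Solving the linear system:
  x*      = (1.1261, 1.916)
  lambda* = (-3.0252)
  f(x*)   = 9.395

x* = (1.1261, 1.916), lambda* = (-3.0252)


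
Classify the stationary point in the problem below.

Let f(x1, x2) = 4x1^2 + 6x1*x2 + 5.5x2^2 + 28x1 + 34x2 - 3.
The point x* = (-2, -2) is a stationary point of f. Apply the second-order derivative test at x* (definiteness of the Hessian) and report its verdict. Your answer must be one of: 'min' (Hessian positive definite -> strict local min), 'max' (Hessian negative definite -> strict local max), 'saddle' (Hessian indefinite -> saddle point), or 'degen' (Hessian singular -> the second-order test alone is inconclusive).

Compute the Hessian H = grad^2 f:
  H = [[8, 6], [6, 11]]
Verify stationarity: grad f(x*) = H x* + g = (0, 0).
Eigenvalues of H: 3.3153, 15.6847.
Both eigenvalues > 0, so H is positive definite -> x* is a strict local min.

min


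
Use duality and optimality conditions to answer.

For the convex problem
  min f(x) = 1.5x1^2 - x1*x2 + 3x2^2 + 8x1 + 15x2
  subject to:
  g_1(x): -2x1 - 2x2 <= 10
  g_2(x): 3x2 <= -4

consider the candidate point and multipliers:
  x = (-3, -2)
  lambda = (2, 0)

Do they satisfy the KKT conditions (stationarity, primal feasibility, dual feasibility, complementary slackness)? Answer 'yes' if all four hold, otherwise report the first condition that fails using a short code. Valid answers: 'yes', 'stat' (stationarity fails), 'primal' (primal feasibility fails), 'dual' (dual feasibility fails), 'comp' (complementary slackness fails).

Gradient of f: grad f(x) = Q x + c = (1, 6)
Constraint values g_i(x) = a_i^T x - b_i:
  g_1((-3, -2)) = 0
  g_2((-3, -2)) = -2
Stationarity residual: grad f(x) + sum_i lambda_i a_i = (-3, 2)
  -> stationarity FAILS
Primal feasibility (all g_i <= 0): OK
Dual feasibility (all lambda_i >= 0): OK
Complementary slackness (lambda_i * g_i(x) = 0 for all i): OK

Verdict: the first failing condition is stationarity -> stat.

stat


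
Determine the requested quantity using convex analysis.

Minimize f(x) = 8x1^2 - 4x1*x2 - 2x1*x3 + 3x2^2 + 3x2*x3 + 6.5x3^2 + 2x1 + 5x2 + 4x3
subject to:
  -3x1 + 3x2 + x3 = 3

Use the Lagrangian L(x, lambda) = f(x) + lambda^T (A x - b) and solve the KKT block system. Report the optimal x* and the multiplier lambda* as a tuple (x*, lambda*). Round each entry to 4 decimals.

Form the Lagrangian:
  L(x, lambda) = (1/2) x^T Q x + c^T x + lambda^T (A x - b)
Stationarity (grad_x L = 0): Q x + c + A^T lambda = 0.
Primal feasibility: A x = b.

This gives the KKT block system:
  [ Q   A^T ] [ x     ]   [-c ]
  [ A    0  ] [ lambda ] = [ b ]

Solving the linear system:
  x*      = (-0.6365, 0.4527, -0.2675)
  lambda* = (-3.1532)
  f(x*)   = 4.6899

x* = (-0.6365, 0.4527, -0.2675), lambda* = (-3.1532)


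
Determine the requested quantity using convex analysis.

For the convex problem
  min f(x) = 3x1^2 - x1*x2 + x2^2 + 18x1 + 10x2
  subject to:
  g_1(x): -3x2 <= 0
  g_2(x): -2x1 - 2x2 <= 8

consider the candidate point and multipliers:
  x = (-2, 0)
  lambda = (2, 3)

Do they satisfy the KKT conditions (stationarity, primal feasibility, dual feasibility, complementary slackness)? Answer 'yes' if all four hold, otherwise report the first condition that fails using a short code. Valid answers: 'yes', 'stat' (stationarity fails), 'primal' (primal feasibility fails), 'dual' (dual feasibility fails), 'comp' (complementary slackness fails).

Gradient of f: grad f(x) = Q x + c = (6, 12)
Constraint values g_i(x) = a_i^T x - b_i:
  g_1((-2, 0)) = 0
  g_2((-2, 0)) = -4
Stationarity residual: grad f(x) + sum_i lambda_i a_i = (0, 0)
  -> stationarity OK
Primal feasibility (all g_i <= 0): OK
Dual feasibility (all lambda_i >= 0): OK
Complementary slackness (lambda_i * g_i(x) = 0 for all i): FAILS

Verdict: the first failing condition is complementary_slackness -> comp.

comp


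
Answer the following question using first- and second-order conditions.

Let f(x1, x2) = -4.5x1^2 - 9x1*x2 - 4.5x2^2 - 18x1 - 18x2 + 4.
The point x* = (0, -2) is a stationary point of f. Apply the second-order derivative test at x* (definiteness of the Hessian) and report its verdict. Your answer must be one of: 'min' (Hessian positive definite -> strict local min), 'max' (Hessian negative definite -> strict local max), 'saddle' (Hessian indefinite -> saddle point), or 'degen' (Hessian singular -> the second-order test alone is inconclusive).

Compute the Hessian H = grad^2 f:
  H = [[-9, -9], [-9, -9]]
Verify stationarity: grad f(x*) = H x* + g = (0, 0).
Eigenvalues of H: -18, 0.
H has a zero eigenvalue (singular; negative semidefinite but not definite), so H is neither positive definite, negative definite, nor indefinite. The second-order test alone is inconclusive -> degen.
(Indeed, f is constant along the null direction of H through x*, so x* is not a strict local extremum.)

degen


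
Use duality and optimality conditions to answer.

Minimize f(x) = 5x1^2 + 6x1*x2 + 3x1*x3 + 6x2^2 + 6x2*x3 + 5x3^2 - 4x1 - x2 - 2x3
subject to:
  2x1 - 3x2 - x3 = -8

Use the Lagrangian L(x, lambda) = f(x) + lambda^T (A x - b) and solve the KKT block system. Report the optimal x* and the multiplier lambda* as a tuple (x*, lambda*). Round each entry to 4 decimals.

Form the Lagrangian:
  L(x, lambda) = (1/2) x^T Q x + c^T x + lambda^T (A x - b)
Stationarity (grad_x L = 0): Q x + c + A^T lambda = 0.
Primal feasibility: A x = b.

This gives the KKT block system:
  [ Q   A^T ] [ x     ]   [-c ]
  [ A    0  ] [ lambda ] = [ b ]

Solving the linear system:
  x*      = (-1.3944, 1.7559, -0.0563)
  lambda* = (3.7887)
  f(x*)   = 17.1221

x* = (-1.3944, 1.7559, -0.0563), lambda* = (3.7887)


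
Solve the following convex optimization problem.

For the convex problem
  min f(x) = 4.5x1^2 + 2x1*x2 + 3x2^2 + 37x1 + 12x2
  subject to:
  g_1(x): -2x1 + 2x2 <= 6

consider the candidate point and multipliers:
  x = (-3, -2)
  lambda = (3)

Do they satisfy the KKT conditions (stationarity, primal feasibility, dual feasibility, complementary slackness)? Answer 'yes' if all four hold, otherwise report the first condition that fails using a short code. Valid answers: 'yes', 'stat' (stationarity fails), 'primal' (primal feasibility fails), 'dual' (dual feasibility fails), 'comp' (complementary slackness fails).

Gradient of f: grad f(x) = Q x + c = (6, -6)
Constraint values g_i(x) = a_i^T x - b_i:
  g_1((-3, -2)) = -4
Stationarity residual: grad f(x) + sum_i lambda_i a_i = (0, 0)
  -> stationarity OK
Primal feasibility (all g_i <= 0): OK
Dual feasibility (all lambda_i >= 0): OK
Complementary slackness (lambda_i * g_i(x) = 0 for all i): FAILS

Verdict: the first failing condition is complementary_slackness -> comp.

comp


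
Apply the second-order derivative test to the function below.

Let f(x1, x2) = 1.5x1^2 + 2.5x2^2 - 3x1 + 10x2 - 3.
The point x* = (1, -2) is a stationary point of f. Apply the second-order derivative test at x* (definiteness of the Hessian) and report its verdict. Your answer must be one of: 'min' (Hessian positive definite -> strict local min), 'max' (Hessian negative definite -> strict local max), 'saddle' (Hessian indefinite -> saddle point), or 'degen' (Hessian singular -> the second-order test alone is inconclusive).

Compute the Hessian H = grad^2 f:
  H = [[3, 0], [0, 5]]
Verify stationarity: grad f(x*) = H x* + g = (0, 0).
Eigenvalues of H: 3, 5.
Both eigenvalues > 0, so H is positive definite -> x* is a strict local min.

min


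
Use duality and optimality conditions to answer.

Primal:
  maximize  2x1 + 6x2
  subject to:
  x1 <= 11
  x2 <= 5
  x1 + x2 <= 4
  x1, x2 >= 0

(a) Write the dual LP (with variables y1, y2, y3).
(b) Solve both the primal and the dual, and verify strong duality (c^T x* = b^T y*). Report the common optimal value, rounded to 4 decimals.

The standard primal-dual pair for 'max c^T x s.t. A x <= b, x >= 0' is:
  Dual:  min b^T y  s.t.  A^T y >= c,  y >= 0.

So the dual LP is:
  minimize  11y1 + 5y2 + 4y3
  subject to:
    y1 + y3 >= 2
    y2 + y3 >= 6
    y1, y2, y3 >= 0

Solving the primal: x* = (0, 4).
  primal value c^T x* = 24.
Solving the dual: y* = (0, 0, 6).
  dual value b^T y* = 24.
Strong duality: c^T x* = b^T y*. Confirmed.

24


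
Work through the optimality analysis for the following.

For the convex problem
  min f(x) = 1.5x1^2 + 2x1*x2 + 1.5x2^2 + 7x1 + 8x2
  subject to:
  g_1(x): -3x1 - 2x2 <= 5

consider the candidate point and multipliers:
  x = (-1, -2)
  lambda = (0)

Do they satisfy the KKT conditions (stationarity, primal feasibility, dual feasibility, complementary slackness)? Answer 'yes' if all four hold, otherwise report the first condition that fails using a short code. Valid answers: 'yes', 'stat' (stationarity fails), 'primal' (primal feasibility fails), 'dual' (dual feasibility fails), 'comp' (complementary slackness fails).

Gradient of f: grad f(x) = Q x + c = (0, 0)
Constraint values g_i(x) = a_i^T x - b_i:
  g_1((-1, -2)) = 2
Stationarity residual: grad f(x) + sum_i lambda_i a_i = (0, 0)
  -> stationarity OK
Primal feasibility (all g_i <= 0): FAILS
Dual feasibility (all lambda_i >= 0): OK
Complementary slackness (lambda_i * g_i(x) = 0 for all i): OK

Verdict: the first failing condition is primal_feasibility -> primal.

primal


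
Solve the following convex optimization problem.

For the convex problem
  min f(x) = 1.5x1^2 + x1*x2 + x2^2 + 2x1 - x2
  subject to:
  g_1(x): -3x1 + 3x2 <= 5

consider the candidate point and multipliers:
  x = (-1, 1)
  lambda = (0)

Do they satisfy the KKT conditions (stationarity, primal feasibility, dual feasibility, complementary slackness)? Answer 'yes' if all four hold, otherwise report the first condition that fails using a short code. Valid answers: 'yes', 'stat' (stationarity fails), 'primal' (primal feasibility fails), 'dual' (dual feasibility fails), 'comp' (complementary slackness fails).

Gradient of f: grad f(x) = Q x + c = (0, 0)
Constraint values g_i(x) = a_i^T x - b_i:
  g_1((-1, 1)) = 1
Stationarity residual: grad f(x) + sum_i lambda_i a_i = (0, 0)
  -> stationarity OK
Primal feasibility (all g_i <= 0): FAILS
Dual feasibility (all lambda_i >= 0): OK
Complementary slackness (lambda_i * g_i(x) = 0 for all i): OK

Verdict: the first failing condition is primal_feasibility -> primal.

primal


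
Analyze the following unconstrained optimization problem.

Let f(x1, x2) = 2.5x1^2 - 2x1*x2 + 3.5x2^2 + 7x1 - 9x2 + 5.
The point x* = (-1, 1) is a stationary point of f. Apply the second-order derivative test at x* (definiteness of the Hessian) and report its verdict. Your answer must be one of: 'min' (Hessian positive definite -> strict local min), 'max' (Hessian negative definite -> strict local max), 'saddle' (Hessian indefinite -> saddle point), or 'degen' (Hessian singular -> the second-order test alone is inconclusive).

Compute the Hessian H = grad^2 f:
  H = [[5, -2], [-2, 7]]
Verify stationarity: grad f(x*) = H x* + g = (0, 0).
Eigenvalues of H: 3.7639, 8.2361.
Both eigenvalues > 0, so H is positive definite -> x* is a strict local min.

min


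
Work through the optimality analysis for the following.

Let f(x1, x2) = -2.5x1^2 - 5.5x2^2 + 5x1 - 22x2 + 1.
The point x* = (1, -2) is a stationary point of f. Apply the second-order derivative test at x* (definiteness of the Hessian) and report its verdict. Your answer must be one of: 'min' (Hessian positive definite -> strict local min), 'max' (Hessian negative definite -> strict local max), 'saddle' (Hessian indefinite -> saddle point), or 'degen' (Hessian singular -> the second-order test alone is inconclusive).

Compute the Hessian H = grad^2 f:
  H = [[-5, 0], [0, -11]]
Verify stationarity: grad f(x*) = H x* + g = (0, 0).
Eigenvalues of H: -11, -5.
Both eigenvalues < 0, so H is negative definite -> x* is a strict local max.

max


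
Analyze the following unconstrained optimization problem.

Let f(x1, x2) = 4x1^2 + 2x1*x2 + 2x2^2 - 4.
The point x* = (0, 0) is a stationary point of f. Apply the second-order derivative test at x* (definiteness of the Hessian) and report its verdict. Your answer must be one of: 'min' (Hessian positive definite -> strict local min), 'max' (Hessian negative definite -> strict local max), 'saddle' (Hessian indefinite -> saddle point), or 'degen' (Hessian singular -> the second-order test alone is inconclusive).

Compute the Hessian H = grad^2 f:
  H = [[8, 2], [2, 4]]
Verify stationarity: grad f(x*) = H x* + g = (0, 0).
Eigenvalues of H: 3.1716, 8.8284.
Both eigenvalues > 0, so H is positive definite -> x* is a strict local min.

min


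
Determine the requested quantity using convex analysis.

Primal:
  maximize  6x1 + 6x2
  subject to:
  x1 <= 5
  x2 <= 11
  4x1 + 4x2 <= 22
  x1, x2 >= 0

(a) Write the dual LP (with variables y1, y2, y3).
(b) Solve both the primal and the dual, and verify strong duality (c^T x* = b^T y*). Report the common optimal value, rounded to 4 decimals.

The standard primal-dual pair for 'max c^T x s.t. A x <= b, x >= 0' is:
  Dual:  min b^T y  s.t.  A^T y >= c,  y >= 0.

So the dual LP is:
  minimize  5y1 + 11y2 + 22y3
  subject to:
    y1 + 4y3 >= 6
    y2 + 4y3 >= 6
    y1, y2, y3 >= 0

Solving the primal: x* = (0, 5.5).
  primal value c^T x* = 33.
Solving the dual: y* = (0, 0, 1.5).
  dual value b^T y* = 33.
Strong duality: c^T x* = b^T y*. Confirmed.

33


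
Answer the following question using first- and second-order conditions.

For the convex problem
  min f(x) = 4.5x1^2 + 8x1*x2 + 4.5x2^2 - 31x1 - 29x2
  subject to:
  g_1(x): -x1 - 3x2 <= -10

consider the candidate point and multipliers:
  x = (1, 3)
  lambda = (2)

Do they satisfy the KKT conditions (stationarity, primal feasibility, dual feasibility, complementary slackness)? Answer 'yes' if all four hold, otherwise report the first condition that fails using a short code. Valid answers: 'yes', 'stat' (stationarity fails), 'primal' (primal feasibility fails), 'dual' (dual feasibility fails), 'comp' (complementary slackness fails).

Gradient of f: grad f(x) = Q x + c = (2, 6)
Constraint values g_i(x) = a_i^T x - b_i:
  g_1((1, 3)) = 0
Stationarity residual: grad f(x) + sum_i lambda_i a_i = (0, 0)
  -> stationarity OK
Primal feasibility (all g_i <= 0): OK
Dual feasibility (all lambda_i >= 0): OK
Complementary slackness (lambda_i * g_i(x) = 0 for all i): OK

Verdict: yes, KKT holds.

yes


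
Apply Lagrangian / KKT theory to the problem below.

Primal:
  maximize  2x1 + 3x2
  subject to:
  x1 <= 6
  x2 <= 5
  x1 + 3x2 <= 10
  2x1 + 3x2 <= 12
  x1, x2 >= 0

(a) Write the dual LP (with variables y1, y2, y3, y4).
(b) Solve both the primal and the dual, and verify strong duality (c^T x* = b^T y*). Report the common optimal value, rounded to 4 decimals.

The standard primal-dual pair for 'max c^T x s.t. A x <= b, x >= 0' is:
  Dual:  min b^T y  s.t.  A^T y >= c,  y >= 0.

So the dual LP is:
  minimize  6y1 + 5y2 + 10y3 + 12y4
  subject to:
    y1 + y3 + 2y4 >= 2
    y2 + 3y3 + 3y4 >= 3
    y1, y2, y3, y4 >= 0

Solving the primal: x* = (6, 0).
  primal value c^T x* = 12.
Solving the dual: y* = (0, 0, 0, 1).
  dual value b^T y* = 12.
Strong duality: c^T x* = b^T y*. Confirmed.

12


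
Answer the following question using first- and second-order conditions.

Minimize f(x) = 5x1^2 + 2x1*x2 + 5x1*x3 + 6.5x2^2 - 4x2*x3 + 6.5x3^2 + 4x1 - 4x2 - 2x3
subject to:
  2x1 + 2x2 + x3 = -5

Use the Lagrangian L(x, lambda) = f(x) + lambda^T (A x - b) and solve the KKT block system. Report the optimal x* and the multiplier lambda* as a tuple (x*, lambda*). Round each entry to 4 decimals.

Form the Lagrangian:
  L(x, lambda) = (1/2) x^T Q x + c^T x + lambda^T (A x - b)
Stationarity (grad_x L = 0): Q x + c + A^T lambda = 0.
Primal feasibility: A x = b.

This gives the KKT block system:
  [ Q   A^T ] [ x     ]   [-c ]
  [ A    0  ] [ lambda ] = [ b ]

Solving the linear system:
  x*      = (-1.9384, -0.6074, 0.0917)
  lambda* = (8.0702)
  f(x*)   = 17.4219

x* = (-1.9384, -0.6074, 0.0917), lambda* = (8.0702)


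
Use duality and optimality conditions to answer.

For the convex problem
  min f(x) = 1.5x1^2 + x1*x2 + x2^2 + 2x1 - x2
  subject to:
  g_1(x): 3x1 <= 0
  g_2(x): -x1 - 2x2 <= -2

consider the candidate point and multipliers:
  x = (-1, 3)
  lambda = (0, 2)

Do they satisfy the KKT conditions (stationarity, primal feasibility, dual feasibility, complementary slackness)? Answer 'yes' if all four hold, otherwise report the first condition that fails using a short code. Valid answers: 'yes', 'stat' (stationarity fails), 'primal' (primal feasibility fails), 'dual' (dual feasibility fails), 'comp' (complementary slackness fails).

Gradient of f: grad f(x) = Q x + c = (2, 4)
Constraint values g_i(x) = a_i^T x - b_i:
  g_1((-1, 3)) = -3
  g_2((-1, 3)) = -3
Stationarity residual: grad f(x) + sum_i lambda_i a_i = (0, 0)
  -> stationarity OK
Primal feasibility (all g_i <= 0): OK
Dual feasibility (all lambda_i >= 0): OK
Complementary slackness (lambda_i * g_i(x) = 0 for all i): FAILS

Verdict: the first failing condition is complementary_slackness -> comp.

comp


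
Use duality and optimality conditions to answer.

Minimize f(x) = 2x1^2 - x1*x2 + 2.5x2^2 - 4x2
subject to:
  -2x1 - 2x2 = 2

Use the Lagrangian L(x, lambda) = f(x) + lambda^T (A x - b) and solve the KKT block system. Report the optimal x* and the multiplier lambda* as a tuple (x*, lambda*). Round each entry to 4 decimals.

Form the Lagrangian:
  L(x, lambda) = (1/2) x^T Q x + c^T x + lambda^T (A x - b)
Stationarity (grad_x L = 0): Q x + c + A^T lambda = 0.
Primal feasibility: A x = b.

This gives the KKT block system:
  [ Q   A^T ] [ x     ]   [-c ]
  [ A    0  ] [ lambda ] = [ b ]

Solving the linear system:
  x*      = (-0.9091, -0.0909)
  lambda* = (-1.7727)
  f(x*)   = 1.9545

x* = (-0.9091, -0.0909), lambda* = (-1.7727)


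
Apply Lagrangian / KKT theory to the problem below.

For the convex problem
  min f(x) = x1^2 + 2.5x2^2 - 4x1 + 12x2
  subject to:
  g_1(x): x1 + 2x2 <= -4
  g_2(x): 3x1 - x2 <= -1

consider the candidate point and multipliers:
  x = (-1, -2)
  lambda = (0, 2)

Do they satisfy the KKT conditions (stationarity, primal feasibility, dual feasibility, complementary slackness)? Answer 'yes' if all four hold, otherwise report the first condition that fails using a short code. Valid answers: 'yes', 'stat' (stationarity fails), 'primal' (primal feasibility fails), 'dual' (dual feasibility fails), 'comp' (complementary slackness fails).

Gradient of f: grad f(x) = Q x + c = (-6, 2)
Constraint values g_i(x) = a_i^T x - b_i:
  g_1((-1, -2)) = -1
  g_2((-1, -2)) = 0
Stationarity residual: grad f(x) + sum_i lambda_i a_i = (0, 0)
  -> stationarity OK
Primal feasibility (all g_i <= 0): OK
Dual feasibility (all lambda_i >= 0): OK
Complementary slackness (lambda_i * g_i(x) = 0 for all i): OK

Verdict: yes, KKT holds.

yes


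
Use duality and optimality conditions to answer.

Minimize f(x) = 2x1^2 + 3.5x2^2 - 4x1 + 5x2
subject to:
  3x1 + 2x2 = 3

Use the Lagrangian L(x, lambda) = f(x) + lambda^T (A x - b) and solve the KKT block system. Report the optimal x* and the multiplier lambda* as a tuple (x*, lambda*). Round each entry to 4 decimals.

Form the Lagrangian:
  L(x, lambda) = (1/2) x^T Q x + c^T x + lambda^T (A x - b)
Stationarity (grad_x L = 0): Q x + c + A^T lambda = 0.
Primal feasibility: A x = b.

This gives the KKT block system:
  [ Q   A^T ] [ x     ]   [-c ]
  [ A    0  ] [ lambda ] = [ b ]

Solving the linear system:
  x*      = (1.3797, -0.5696)
  lambda* = (-0.5063)
  f(x*)   = -3.4241

x* = (1.3797, -0.5696), lambda* = (-0.5063)


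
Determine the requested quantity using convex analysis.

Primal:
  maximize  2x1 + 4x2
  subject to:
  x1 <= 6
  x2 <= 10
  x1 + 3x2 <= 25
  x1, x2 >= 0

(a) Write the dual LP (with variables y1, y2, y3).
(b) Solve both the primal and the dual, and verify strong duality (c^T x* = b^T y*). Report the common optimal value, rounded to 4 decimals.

The standard primal-dual pair for 'max c^T x s.t. A x <= b, x >= 0' is:
  Dual:  min b^T y  s.t.  A^T y >= c,  y >= 0.

So the dual LP is:
  minimize  6y1 + 10y2 + 25y3
  subject to:
    y1 + y3 >= 2
    y2 + 3y3 >= 4
    y1, y2, y3 >= 0

Solving the primal: x* = (6, 6.3333).
  primal value c^T x* = 37.3333.
Solving the dual: y* = (0.6667, 0, 1.3333).
  dual value b^T y* = 37.3333.
Strong duality: c^T x* = b^T y*. Confirmed.

37.3333
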